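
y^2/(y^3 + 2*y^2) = 1/(y + 2)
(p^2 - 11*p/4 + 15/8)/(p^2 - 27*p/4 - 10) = (-8*p^2 + 22*p - 15)/(2*(-4*p^2 + 27*p + 40))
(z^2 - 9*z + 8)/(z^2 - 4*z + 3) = (z - 8)/(z - 3)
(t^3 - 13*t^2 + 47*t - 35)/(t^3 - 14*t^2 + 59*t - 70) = (t - 1)/(t - 2)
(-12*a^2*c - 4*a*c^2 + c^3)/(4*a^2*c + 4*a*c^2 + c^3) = (-6*a + c)/(2*a + c)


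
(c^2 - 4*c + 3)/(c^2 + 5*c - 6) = (c - 3)/(c + 6)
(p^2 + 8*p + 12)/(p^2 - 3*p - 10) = (p + 6)/(p - 5)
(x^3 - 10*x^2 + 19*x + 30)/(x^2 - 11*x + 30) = x + 1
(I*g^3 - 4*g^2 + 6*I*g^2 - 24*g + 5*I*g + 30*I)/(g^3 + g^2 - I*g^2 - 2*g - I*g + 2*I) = (I*g^2 + g*(-5 + 6*I) - 30)/(g^2 + g - 2)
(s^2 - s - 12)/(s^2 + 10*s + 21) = (s - 4)/(s + 7)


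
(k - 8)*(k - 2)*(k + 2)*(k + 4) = k^4 - 4*k^3 - 36*k^2 + 16*k + 128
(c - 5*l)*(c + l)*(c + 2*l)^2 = c^4 - 17*c^2*l^2 - 36*c*l^3 - 20*l^4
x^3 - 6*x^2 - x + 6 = (x - 6)*(x - 1)*(x + 1)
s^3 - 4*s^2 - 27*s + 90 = (s - 6)*(s - 3)*(s + 5)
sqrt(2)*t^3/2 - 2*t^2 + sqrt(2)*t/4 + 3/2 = (t - 3*sqrt(2)/2)*(t - sqrt(2))*(sqrt(2)*t/2 + 1/2)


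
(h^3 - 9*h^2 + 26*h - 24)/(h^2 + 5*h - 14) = (h^2 - 7*h + 12)/(h + 7)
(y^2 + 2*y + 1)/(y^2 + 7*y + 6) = (y + 1)/(y + 6)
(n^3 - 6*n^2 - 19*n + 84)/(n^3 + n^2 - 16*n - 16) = (n^2 - 10*n + 21)/(n^2 - 3*n - 4)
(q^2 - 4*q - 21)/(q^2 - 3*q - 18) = (q - 7)/(q - 6)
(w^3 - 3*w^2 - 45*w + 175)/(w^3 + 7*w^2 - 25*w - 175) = (w - 5)/(w + 5)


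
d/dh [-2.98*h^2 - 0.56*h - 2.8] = -5.96*h - 0.56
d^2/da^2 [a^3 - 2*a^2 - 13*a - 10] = 6*a - 4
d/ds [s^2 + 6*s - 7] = 2*s + 6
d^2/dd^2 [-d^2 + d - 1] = -2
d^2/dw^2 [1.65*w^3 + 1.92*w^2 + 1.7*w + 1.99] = 9.9*w + 3.84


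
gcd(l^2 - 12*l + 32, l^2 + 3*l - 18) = 1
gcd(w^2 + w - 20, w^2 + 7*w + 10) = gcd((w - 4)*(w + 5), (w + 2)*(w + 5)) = w + 5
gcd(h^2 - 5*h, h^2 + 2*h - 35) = h - 5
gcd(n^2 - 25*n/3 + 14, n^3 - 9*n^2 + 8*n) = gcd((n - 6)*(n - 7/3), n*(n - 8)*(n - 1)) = 1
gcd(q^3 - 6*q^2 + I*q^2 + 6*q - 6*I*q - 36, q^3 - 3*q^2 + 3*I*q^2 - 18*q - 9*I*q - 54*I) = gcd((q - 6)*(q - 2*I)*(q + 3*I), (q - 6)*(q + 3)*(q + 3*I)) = q^2 + q*(-6 + 3*I) - 18*I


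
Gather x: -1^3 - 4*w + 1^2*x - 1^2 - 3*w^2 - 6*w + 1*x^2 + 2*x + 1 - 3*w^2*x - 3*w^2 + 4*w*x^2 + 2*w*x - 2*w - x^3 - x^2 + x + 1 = -6*w^2 + 4*w*x^2 - 12*w - x^3 + x*(-3*w^2 + 2*w + 4)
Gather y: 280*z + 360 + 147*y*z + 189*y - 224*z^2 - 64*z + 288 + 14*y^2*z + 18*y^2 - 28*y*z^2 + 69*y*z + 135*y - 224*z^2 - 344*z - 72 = y^2*(14*z + 18) + y*(-28*z^2 + 216*z + 324) - 448*z^2 - 128*z + 576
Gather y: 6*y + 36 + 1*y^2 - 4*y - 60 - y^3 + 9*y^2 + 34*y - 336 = -y^3 + 10*y^2 + 36*y - 360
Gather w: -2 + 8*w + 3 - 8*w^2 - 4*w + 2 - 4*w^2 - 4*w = 3 - 12*w^2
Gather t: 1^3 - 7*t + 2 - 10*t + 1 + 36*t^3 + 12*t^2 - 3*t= 36*t^3 + 12*t^2 - 20*t + 4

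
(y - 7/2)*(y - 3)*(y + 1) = y^3 - 11*y^2/2 + 4*y + 21/2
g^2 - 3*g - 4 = (g - 4)*(g + 1)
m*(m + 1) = m^2 + m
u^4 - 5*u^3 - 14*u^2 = u^2*(u - 7)*(u + 2)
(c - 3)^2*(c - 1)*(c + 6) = c^4 - c^3 - 27*c^2 + 81*c - 54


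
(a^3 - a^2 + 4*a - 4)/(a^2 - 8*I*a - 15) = (-a^3 + a^2 - 4*a + 4)/(-a^2 + 8*I*a + 15)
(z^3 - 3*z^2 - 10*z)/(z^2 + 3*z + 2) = z*(z - 5)/(z + 1)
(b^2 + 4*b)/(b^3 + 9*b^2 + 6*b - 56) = b/(b^2 + 5*b - 14)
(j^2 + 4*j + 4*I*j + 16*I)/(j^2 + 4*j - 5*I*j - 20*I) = (j + 4*I)/(j - 5*I)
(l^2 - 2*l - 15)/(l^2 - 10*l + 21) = (l^2 - 2*l - 15)/(l^2 - 10*l + 21)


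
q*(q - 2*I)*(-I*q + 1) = -I*q^3 - q^2 - 2*I*q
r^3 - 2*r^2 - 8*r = r*(r - 4)*(r + 2)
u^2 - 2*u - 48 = (u - 8)*(u + 6)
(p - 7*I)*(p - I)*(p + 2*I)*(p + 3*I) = p^4 - 3*I*p^3 + 27*p^2 + 13*I*p + 42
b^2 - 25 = (b - 5)*(b + 5)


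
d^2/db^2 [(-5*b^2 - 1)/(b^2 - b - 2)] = 2*(-5*b^3 - 33*b^2 + 3*b - 23)/(b^6 - 3*b^5 - 3*b^4 + 11*b^3 + 6*b^2 - 12*b - 8)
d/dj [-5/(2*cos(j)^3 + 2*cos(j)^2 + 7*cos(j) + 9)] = 20*(6*sin(j)^2 - 4*cos(j) - 13)*sin(j)/(-4*sin(j)^2 + 17*cos(j) + cos(3*j) + 22)^2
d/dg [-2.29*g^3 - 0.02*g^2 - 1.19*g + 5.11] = -6.87*g^2 - 0.04*g - 1.19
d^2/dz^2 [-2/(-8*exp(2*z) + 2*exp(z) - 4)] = ((1 - 16*exp(z))*(4*exp(2*z) - exp(z) + 2) + 2*(8*exp(z) - 1)^2*exp(z))*exp(z)/(4*exp(2*z) - exp(z) + 2)^3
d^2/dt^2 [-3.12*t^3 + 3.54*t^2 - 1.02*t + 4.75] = 7.08 - 18.72*t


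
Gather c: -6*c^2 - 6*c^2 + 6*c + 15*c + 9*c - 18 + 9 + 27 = -12*c^2 + 30*c + 18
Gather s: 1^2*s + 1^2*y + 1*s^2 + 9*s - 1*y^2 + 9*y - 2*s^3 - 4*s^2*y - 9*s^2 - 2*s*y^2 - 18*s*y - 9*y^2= -2*s^3 + s^2*(-4*y - 8) + s*(-2*y^2 - 18*y + 10) - 10*y^2 + 10*y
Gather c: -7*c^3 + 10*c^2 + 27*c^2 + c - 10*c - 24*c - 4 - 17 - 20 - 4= -7*c^3 + 37*c^2 - 33*c - 45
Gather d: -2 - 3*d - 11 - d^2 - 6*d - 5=-d^2 - 9*d - 18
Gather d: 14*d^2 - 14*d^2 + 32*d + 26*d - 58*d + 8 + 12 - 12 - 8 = 0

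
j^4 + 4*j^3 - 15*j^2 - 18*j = j*(j - 3)*(j + 1)*(j + 6)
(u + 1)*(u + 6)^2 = u^3 + 13*u^2 + 48*u + 36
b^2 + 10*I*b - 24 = (b + 4*I)*(b + 6*I)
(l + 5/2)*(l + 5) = l^2 + 15*l/2 + 25/2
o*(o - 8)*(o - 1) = o^3 - 9*o^2 + 8*o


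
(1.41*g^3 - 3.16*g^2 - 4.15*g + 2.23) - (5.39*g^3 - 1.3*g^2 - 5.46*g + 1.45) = -3.98*g^3 - 1.86*g^2 + 1.31*g + 0.78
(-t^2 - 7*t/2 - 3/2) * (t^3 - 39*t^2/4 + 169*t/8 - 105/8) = -t^5 + 25*t^4/4 + 23*t^3/2 - 739*t^2/16 + 57*t/4 + 315/16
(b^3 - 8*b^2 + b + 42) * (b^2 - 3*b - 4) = b^5 - 11*b^4 + 21*b^3 + 71*b^2 - 130*b - 168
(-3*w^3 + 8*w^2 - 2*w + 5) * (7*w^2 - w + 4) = -21*w^5 + 59*w^4 - 34*w^3 + 69*w^2 - 13*w + 20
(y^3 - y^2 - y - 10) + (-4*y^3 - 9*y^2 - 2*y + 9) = -3*y^3 - 10*y^2 - 3*y - 1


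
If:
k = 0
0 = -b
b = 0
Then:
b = 0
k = 0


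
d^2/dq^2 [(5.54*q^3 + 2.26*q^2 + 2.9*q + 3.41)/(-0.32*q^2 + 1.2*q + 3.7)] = (-31.40352*q^3 - 165.735744*q^2 - 467.80056*q - 54.02248)/(0.032768*q^6 - 0.36864*q^5 + 0.24576*q^4 + 6.7968*q^3 - 2.8416*q^2 - 49.284*q - 50.653)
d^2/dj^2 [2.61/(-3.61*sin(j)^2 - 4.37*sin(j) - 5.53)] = (136.055124*sin(j)^4 + 123.523731*sin(j)^3 - 362.656629*sin(j)^2 - 310.120983*sin(j) + 4.52260800000001)/(3.61*sin(j)^2 + 4.37*sin(j) + 5.53)^3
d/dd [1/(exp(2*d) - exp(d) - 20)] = (1 - 2*exp(d))*exp(d)/(-exp(2*d) + exp(d) + 20)^2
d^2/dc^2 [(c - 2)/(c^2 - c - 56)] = 2*(3*(1 - c)*(-c^2 + c + 56) - (c - 2)*(2*c - 1)^2)/(-c^2 + c + 56)^3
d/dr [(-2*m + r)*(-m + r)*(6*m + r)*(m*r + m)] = m*(12*m^3 - 32*m^2*r - 16*m^2 + 9*m*r^2 + 6*m*r + 4*r^3 + 3*r^2)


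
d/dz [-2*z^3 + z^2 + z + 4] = -6*z^2 + 2*z + 1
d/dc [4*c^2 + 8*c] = 8*c + 8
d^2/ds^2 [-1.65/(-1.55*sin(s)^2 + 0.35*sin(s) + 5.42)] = (15.8565*sin(s)^4 - 2.685375*sin(s)^3 + 31.863975*sin(s)^2 + 2.2407*sin(s) - 28.12755)/(-1.55*sin(s)^2 + 0.35*sin(s) + 5.42)^3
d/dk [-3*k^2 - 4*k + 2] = -6*k - 4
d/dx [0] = 0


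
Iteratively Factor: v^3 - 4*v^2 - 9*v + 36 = (v - 4)*(v^2 - 9) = (v - 4)*(v - 3)*(v + 3)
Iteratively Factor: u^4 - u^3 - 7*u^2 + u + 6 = (u + 2)*(u^3 - 3*u^2 - u + 3) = (u - 3)*(u + 2)*(u^2 - 1) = (u - 3)*(u + 1)*(u + 2)*(u - 1)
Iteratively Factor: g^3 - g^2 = (g)*(g^2 - g) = g*(g - 1)*(g)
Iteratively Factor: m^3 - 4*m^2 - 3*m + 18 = (m + 2)*(m^2 - 6*m + 9) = (m - 3)*(m + 2)*(m - 3)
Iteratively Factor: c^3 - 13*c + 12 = (c + 4)*(c^2 - 4*c + 3) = (c - 1)*(c + 4)*(c - 3)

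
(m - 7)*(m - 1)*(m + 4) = m^3 - 4*m^2 - 25*m + 28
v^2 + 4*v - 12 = (v - 2)*(v + 6)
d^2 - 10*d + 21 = (d - 7)*(d - 3)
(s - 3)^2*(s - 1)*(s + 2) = s^4 - 5*s^3 + s^2 + 21*s - 18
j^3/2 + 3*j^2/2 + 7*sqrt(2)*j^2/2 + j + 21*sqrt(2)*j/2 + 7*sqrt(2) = (j/2 + 1)*(j + 1)*(j + 7*sqrt(2))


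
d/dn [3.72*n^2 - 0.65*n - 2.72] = 7.44*n - 0.65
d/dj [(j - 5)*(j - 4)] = 2*j - 9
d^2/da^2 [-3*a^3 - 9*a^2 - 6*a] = -18*a - 18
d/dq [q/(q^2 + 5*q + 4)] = (4 - q^2)/(q^4 + 10*q^3 + 33*q^2 + 40*q + 16)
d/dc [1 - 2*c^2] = -4*c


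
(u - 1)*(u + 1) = u^2 - 1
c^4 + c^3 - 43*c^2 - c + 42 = (c - 6)*(c - 1)*(c + 1)*(c + 7)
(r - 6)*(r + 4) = r^2 - 2*r - 24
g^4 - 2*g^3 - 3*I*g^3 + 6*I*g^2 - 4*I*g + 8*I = (g - 2)*(g - 2*I)^2*(g + I)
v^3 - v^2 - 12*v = v*(v - 4)*(v + 3)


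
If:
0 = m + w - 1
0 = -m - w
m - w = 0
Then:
No Solution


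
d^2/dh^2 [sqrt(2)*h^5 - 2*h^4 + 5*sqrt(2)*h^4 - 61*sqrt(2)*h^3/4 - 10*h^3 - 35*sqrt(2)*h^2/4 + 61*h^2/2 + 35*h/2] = 20*sqrt(2)*h^3 - 24*h^2 + 60*sqrt(2)*h^2 - 183*sqrt(2)*h/2 - 60*h - 35*sqrt(2)/2 + 61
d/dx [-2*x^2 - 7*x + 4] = -4*x - 7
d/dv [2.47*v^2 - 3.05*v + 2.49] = 4.94*v - 3.05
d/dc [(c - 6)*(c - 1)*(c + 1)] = 3*c^2 - 12*c - 1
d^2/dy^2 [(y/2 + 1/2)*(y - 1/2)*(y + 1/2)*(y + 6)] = 6*y^2 + 21*y + 23/4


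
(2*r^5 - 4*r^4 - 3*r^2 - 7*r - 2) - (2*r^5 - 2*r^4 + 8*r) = -2*r^4 - 3*r^2 - 15*r - 2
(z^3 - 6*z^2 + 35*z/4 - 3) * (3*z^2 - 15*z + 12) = 3*z^5 - 33*z^4 + 513*z^3/4 - 849*z^2/4 + 150*z - 36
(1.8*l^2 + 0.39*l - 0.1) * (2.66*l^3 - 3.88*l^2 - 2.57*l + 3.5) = 4.788*l^5 - 5.9466*l^4 - 6.4052*l^3 + 5.6857*l^2 + 1.622*l - 0.35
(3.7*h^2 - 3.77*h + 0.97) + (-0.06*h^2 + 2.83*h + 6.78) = 3.64*h^2 - 0.94*h + 7.75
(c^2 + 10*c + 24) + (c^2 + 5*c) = 2*c^2 + 15*c + 24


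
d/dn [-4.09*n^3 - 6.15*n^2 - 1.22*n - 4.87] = -12.27*n^2 - 12.3*n - 1.22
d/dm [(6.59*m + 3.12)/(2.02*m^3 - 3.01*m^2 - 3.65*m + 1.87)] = (-26.6236*m^3 + 0.928699999999996*m^2 + 18.7824*m + 23.7113)/(4.0804*m^6 - 12.1604*m^5 - 5.6859*m^4 + 29.5278*m^3 + 2.0651*m^2 - 13.651*m + 3.4969)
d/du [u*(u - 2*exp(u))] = -2*u*exp(u) + 2*u - 2*exp(u)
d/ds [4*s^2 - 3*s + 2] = 8*s - 3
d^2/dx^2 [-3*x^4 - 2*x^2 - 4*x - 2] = -36*x^2 - 4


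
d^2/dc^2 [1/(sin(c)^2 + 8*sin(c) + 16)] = 2*(4*sin(c) + cos(2*c) + 2)/(sin(c) + 4)^4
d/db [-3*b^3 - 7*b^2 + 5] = b*(-9*b - 14)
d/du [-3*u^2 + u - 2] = 1 - 6*u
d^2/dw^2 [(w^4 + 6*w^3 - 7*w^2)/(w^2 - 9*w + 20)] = 2*(w^6 - 27*w^5 + 303*w^4 - 1137*w^3 - 420*w^2 + 7200*w - 2800)/(w^6 - 27*w^5 + 303*w^4 - 1809*w^3 + 6060*w^2 - 10800*w + 8000)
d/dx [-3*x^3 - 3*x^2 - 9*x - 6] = -9*x^2 - 6*x - 9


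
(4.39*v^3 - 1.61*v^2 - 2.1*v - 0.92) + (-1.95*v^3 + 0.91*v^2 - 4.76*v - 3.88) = 2.44*v^3 - 0.7*v^2 - 6.86*v - 4.8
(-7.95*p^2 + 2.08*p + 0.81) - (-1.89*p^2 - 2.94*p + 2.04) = -6.06*p^2 + 5.02*p - 1.23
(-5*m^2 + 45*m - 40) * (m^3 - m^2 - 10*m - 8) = -5*m^5 + 50*m^4 - 35*m^3 - 370*m^2 + 40*m + 320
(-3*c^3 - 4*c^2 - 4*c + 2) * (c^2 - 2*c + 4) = -3*c^5 + 2*c^4 - 8*c^3 - 6*c^2 - 20*c + 8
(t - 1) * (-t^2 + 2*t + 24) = -t^3 + 3*t^2 + 22*t - 24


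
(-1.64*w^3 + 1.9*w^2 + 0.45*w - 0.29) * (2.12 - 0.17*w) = 0.2788*w^4 - 3.7998*w^3 + 3.9515*w^2 + 1.0033*w - 0.6148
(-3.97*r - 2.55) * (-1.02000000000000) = 4.0494*r + 2.601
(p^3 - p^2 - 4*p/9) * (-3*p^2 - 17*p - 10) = -3*p^5 - 14*p^4 + 25*p^3/3 + 158*p^2/9 + 40*p/9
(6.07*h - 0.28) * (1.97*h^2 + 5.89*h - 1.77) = 11.9579*h^3 + 35.2007*h^2 - 12.3931*h + 0.4956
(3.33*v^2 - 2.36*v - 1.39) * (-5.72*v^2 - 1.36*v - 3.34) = -19.0476*v^4 + 8.9704*v^3 + 0.0381999999999998*v^2 + 9.7728*v + 4.6426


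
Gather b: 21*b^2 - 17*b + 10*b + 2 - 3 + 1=21*b^2 - 7*b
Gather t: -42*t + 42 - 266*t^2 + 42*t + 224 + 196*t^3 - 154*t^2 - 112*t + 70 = 196*t^3 - 420*t^2 - 112*t + 336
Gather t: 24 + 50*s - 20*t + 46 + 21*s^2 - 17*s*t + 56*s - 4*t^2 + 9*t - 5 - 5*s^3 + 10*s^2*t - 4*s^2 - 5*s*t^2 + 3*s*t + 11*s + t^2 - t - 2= -5*s^3 + 17*s^2 + 117*s + t^2*(-5*s - 3) + t*(10*s^2 - 14*s - 12) + 63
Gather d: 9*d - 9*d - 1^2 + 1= 0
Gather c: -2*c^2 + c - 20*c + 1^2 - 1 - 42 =-2*c^2 - 19*c - 42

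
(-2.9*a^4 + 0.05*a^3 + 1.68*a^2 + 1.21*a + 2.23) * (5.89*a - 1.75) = -17.081*a^5 + 5.3695*a^4 + 9.8077*a^3 + 4.1869*a^2 + 11.0172*a - 3.9025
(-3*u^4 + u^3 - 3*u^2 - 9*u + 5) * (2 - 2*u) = 6*u^5 - 8*u^4 + 8*u^3 + 12*u^2 - 28*u + 10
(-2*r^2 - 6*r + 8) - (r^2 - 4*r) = -3*r^2 - 2*r + 8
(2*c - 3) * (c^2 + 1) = 2*c^3 - 3*c^2 + 2*c - 3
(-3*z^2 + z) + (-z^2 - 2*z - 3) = -4*z^2 - z - 3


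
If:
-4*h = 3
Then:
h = -3/4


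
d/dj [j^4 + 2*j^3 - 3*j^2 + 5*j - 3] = 4*j^3 + 6*j^2 - 6*j + 5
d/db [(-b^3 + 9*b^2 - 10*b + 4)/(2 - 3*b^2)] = (3*b^4 - 36*b^2 + 60*b - 20)/(9*b^4 - 12*b^2 + 4)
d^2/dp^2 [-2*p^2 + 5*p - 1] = -4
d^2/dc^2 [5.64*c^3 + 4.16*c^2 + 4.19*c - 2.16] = 33.84*c + 8.32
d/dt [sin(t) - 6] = cos(t)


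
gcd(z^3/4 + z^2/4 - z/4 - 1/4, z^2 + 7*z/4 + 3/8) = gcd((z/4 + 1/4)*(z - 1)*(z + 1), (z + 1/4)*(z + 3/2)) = 1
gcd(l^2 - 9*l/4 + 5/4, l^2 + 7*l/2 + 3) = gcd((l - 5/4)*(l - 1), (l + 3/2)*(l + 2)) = 1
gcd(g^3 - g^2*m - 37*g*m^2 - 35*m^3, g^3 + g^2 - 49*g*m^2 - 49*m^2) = g - 7*m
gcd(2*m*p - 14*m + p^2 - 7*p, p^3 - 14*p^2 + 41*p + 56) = p - 7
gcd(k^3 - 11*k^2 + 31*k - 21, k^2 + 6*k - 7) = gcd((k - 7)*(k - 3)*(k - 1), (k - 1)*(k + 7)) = k - 1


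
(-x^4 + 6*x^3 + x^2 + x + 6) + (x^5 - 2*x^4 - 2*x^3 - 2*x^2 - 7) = x^5 - 3*x^4 + 4*x^3 - x^2 + x - 1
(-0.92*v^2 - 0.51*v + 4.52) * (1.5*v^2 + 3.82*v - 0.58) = -1.38*v^4 - 4.2794*v^3 + 5.3654*v^2 + 17.5622*v - 2.6216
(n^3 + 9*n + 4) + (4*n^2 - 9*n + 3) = n^3 + 4*n^2 + 7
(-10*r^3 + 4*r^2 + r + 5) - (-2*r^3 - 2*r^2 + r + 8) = -8*r^3 + 6*r^2 - 3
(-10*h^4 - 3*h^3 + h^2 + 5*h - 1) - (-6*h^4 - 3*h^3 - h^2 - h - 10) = -4*h^4 + 2*h^2 + 6*h + 9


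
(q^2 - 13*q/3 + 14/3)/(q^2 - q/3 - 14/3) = (q - 2)/(q + 2)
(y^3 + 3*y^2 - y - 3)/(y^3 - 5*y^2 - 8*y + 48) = (y^2 - 1)/(y^2 - 8*y + 16)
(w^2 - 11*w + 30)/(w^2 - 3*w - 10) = (w - 6)/(w + 2)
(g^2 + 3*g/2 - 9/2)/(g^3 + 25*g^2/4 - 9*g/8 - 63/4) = 4*(g + 3)/(4*g^2 + 31*g + 42)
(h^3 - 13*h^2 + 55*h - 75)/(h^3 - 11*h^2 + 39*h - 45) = (h - 5)/(h - 3)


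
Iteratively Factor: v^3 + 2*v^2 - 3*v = (v - 1)*(v^2 + 3*v) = v*(v - 1)*(v + 3)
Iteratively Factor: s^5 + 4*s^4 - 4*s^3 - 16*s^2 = (s + 2)*(s^4 + 2*s^3 - 8*s^2) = s*(s + 2)*(s^3 + 2*s^2 - 8*s) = s*(s - 2)*(s + 2)*(s^2 + 4*s) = s^2*(s - 2)*(s + 2)*(s + 4)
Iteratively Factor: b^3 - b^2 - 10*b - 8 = (b + 2)*(b^2 - 3*b - 4) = (b - 4)*(b + 2)*(b + 1)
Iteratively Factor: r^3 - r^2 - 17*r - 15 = (r + 3)*(r^2 - 4*r - 5) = (r - 5)*(r + 3)*(r + 1)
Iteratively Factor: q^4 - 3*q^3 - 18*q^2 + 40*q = (q - 5)*(q^3 + 2*q^2 - 8*q) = q*(q - 5)*(q^2 + 2*q - 8) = q*(q - 5)*(q + 4)*(q - 2)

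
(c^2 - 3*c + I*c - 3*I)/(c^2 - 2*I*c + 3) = (c - 3)/(c - 3*I)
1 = 1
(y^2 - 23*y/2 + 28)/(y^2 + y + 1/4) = 2*(2*y^2 - 23*y + 56)/(4*y^2 + 4*y + 1)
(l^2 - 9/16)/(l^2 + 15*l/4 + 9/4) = (l - 3/4)/(l + 3)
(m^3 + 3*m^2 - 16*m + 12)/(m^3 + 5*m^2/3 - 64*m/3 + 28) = 3*(m - 1)/(3*m - 7)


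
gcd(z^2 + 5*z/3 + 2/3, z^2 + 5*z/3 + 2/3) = z^2 + 5*z/3 + 2/3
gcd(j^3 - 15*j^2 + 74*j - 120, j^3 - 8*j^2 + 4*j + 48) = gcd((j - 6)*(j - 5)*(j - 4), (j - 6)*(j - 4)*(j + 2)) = j^2 - 10*j + 24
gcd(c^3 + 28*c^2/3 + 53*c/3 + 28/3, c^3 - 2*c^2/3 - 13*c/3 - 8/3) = c + 1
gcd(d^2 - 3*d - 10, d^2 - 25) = d - 5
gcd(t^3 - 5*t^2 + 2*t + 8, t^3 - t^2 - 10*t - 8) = t^2 - 3*t - 4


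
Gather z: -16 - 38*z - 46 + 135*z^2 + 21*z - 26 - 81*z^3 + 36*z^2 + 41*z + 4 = -81*z^3 + 171*z^2 + 24*z - 84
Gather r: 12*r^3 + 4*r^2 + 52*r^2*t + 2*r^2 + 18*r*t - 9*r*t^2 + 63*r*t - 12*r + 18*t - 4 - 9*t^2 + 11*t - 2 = 12*r^3 + r^2*(52*t + 6) + r*(-9*t^2 + 81*t - 12) - 9*t^2 + 29*t - 6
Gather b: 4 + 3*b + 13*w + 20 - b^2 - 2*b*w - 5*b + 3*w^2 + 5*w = -b^2 + b*(-2*w - 2) + 3*w^2 + 18*w + 24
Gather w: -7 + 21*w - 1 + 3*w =24*w - 8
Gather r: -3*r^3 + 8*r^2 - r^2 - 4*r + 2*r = -3*r^3 + 7*r^2 - 2*r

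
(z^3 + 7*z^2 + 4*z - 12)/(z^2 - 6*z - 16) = (z^2 + 5*z - 6)/(z - 8)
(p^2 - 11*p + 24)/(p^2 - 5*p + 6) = (p - 8)/(p - 2)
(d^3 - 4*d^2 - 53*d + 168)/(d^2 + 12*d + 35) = (d^2 - 11*d + 24)/(d + 5)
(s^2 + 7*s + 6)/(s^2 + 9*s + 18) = (s + 1)/(s + 3)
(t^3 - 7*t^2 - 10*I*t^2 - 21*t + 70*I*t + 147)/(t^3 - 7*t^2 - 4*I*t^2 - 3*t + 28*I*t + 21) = (t - 7*I)/(t - I)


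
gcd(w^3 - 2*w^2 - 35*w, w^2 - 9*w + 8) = 1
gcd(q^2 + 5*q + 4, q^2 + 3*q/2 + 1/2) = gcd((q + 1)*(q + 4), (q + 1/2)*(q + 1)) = q + 1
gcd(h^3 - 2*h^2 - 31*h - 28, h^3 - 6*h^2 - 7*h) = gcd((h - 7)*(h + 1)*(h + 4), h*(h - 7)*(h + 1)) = h^2 - 6*h - 7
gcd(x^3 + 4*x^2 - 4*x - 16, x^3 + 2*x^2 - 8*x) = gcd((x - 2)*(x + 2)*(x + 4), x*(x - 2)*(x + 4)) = x^2 + 2*x - 8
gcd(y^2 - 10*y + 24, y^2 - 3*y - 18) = y - 6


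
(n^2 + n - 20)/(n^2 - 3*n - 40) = (n - 4)/(n - 8)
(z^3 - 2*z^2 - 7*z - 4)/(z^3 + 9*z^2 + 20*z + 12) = (z^2 - 3*z - 4)/(z^2 + 8*z + 12)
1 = 1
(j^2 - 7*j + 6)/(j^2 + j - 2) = (j - 6)/(j + 2)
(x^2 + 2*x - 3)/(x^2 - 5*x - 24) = (x - 1)/(x - 8)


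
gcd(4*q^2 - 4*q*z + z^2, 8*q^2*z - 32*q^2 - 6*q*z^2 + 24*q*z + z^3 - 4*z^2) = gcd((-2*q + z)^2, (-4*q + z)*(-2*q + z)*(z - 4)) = -2*q + z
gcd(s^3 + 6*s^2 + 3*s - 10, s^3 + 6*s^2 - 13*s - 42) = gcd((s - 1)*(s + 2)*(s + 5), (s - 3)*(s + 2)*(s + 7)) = s + 2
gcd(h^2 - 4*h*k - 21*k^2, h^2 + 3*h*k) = h + 3*k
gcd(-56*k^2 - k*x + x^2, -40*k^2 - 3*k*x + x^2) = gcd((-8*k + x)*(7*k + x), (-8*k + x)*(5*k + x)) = -8*k + x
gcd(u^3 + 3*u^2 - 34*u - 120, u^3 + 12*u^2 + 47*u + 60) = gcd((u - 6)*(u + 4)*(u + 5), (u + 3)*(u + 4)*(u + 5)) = u^2 + 9*u + 20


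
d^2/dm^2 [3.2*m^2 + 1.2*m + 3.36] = 6.40000000000000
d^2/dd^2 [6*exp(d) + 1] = 6*exp(d)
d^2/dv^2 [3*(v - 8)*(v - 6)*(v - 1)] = 18*v - 90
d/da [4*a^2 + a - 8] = 8*a + 1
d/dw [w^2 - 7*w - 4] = 2*w - 7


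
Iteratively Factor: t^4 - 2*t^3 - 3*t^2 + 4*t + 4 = (t - 2)*(t^3 - 3*t - 2) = (t - 2)^2*(t^2 + 2*t + 1) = (t - 2)^2*(t + 1)*(t + 1)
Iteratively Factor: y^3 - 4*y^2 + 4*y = (y - 2)*(y^2 - 2*y) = (y - 2)^2*(y)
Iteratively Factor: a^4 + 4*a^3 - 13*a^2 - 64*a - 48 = (a + 3)*(a^3 + a^2 - 16*a - 16) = (a + 1)*(a + 3)*(a^2 - 16) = (a + 1)*(a + 3)*(a + 4)*(a - 4)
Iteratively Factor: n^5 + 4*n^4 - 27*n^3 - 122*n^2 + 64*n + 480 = (n - 5)*(n^4 + 9*n^3 + 18*n^2 - 32*n - 96) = (n - 5)*(n + 4)*(n^3 + 5*n^2 - 2*n - 24) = (n - 5)*(n + 3)*(n + 4)*(n^2 + 2*n - 8) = (n - 5)*(n + 3)*(n + 4)^2*(n - 2)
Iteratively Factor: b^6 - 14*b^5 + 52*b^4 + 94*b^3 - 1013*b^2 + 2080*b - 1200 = (b - 4)*(b^5 - 10*b^4 + 12*b^3 + 142*b^2 - 445*b + 300) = (b - 5)*(b - 4)*(b^4 - 5*b^3 - 13*b^2 + 77*b - 60) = (b - 5)*(b - 4)*(b - 1)*(b^3 - 4*b^2 - 17*b + 60) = (b - 5)*(b - 4)*(b - 3)*(b - 1)*(b^2 - b - 20) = (b - 5)^2*(b - 4)*(b - 3)*(b - 1)*(b + 4)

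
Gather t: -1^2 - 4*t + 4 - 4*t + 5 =8 - 8*t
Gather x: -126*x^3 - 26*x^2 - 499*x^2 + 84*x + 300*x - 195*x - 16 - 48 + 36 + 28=-126*x^3 - 525*x^2 + 189*x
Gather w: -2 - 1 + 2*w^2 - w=2*w^2 - w - 3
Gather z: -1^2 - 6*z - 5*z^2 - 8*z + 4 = -5*z^2 - 14*z + 3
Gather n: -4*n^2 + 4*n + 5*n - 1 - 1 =-4*n^2 + 9*n - 2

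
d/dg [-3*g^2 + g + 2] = 1 - 6*g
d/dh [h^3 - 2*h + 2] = 3*h^2 - 2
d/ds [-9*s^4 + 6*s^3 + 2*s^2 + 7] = 2*s*(-18*s^2 + 9*s + 2)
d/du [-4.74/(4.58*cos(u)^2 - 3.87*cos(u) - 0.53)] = (18.3438 - 43.4184*cos(u))*sin(u)/(-4.58*cos(u)^2 + 3.87*cos(u) + 0.53)^2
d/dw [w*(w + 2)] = 2*w + 2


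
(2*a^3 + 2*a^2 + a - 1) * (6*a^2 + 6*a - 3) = 12*a^5 + 24*a^4 + 12*a^3 - 6*a^2 - 9*a + 3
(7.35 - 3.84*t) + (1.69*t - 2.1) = 5.25 - 2.15*t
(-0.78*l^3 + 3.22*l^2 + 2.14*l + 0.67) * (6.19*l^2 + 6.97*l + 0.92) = -4.8282*l^5 + 14.4952*l^4 + 34.9724*l^3 + 22.0255*l^2 + 6.6387*l + 0.6164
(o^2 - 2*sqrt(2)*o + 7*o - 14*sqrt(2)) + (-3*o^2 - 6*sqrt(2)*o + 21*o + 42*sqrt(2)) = -2*o^2 - 8*sqrt(2)*o + 28*o + 28*sqrt(2)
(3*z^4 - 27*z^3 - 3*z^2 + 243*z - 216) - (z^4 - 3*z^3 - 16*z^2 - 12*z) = 2*z^4 - 24*z^3 + 13*z^2 + 255*z - 216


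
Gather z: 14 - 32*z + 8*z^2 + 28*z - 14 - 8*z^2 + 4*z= 0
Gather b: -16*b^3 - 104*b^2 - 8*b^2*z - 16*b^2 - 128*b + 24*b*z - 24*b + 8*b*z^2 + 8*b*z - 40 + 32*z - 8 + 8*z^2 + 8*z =-16*b^3 + b^2*(-8*z - 120) + b*(8*z^2 + 32*z - 152) + 8*z^2 + 40*z - 48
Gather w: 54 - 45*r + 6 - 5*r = 60 - 50*r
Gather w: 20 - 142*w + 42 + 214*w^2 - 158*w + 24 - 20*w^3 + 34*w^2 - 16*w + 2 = -20*w^3 + 248*w^2 - 316*w + 88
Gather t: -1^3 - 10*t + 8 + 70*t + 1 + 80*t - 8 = 140*t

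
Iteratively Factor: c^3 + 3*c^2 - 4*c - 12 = (c + 3)*(c^2 - 4) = (c + 2)*(c + 3)*(c - 2)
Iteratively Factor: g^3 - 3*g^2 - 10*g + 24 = (g - 4)*(g^2 + g - 6) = (g - 4)*(g + 3)*(g - 2)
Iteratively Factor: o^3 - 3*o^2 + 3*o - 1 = (o - 1)*(o^2 - 2*o + 1) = (o - 1)^2*(o - 1)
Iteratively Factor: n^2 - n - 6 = (n - 3)*(n + 2)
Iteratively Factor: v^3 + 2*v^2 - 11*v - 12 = (v + 4)*(v^2 - 2*v - 3) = (v - 3)*(v + 4)*(v + 1)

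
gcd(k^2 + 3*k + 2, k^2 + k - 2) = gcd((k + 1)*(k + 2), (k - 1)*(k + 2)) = k + 2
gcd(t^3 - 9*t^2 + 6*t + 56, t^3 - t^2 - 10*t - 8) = t^2 - 2*t - 8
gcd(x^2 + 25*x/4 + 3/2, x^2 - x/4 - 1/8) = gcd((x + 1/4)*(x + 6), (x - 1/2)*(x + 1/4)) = x + 1/4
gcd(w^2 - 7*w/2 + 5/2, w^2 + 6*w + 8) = 1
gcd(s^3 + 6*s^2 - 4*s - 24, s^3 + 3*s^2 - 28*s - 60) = s^2 + 8*s + 12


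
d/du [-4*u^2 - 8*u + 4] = -8*u - 8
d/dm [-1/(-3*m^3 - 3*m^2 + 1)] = 3*m*(-3*m - 2)/(3*m^3 + 3*m^2 - 1)^2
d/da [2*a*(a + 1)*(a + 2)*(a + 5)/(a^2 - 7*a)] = 2*(2*a^3 - 13*a^2 - 112*a - 129)/(a^2 - 14*a + 49)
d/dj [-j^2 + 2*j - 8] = 2 - 2*j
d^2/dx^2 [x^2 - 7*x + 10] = 2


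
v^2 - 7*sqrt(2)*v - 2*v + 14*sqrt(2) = (v - 2)*(v - 7*sqrt(2))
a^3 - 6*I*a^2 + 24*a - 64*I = (a - 8*I)*(a - 2*I)*(a + 4*I)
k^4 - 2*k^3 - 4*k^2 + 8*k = k*(k - 2)^2*(k + 2)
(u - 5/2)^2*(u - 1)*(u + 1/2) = u^4 - 11*u^3/2 + 33*u^2/4 - 5*u/8 - 25/8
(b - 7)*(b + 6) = b^2 - b - 42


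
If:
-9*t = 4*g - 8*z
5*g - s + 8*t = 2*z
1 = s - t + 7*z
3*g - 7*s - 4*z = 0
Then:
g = -179/21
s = -95/21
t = 36/7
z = 32/21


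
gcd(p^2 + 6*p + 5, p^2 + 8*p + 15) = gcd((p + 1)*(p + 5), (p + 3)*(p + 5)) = p + 5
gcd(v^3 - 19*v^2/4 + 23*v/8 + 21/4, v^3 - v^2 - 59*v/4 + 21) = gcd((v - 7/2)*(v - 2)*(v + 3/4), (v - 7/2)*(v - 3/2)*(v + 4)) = v - 7/2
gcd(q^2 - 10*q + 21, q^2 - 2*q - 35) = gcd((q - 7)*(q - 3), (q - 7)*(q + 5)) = q - 7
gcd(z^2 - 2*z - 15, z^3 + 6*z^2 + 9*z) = z + 3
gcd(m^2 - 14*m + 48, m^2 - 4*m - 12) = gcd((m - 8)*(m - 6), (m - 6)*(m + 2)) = m - 6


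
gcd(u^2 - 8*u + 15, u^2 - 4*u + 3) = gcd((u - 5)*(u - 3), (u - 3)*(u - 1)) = u - 3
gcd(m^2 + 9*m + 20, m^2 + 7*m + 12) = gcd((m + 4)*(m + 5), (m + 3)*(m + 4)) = m + 4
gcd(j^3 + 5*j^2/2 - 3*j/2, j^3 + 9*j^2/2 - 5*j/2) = j^2 - j/2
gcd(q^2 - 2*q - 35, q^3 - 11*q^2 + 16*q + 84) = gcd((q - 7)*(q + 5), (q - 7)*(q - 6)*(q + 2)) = q - 7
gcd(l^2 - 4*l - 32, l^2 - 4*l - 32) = l^2 - 4*l - 32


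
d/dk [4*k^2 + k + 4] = 8*k + 1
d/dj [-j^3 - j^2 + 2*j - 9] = -3*j^2 - 2*j + 2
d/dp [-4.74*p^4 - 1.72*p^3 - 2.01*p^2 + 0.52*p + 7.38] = -18.96*p^3 - 5.16*p^2 - 4.02*p + 0.52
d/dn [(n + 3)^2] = 2*n + 6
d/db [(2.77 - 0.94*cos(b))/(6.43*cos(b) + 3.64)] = 21.2327*sin(b)/(6.43*cos(b) + 3.64)^2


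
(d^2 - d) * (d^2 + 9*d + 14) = d^4 + 8*d^3 + 5*d^2 - 14*d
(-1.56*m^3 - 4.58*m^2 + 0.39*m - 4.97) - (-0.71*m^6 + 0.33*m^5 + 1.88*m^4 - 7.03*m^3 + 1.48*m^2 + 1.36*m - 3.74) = 0.71*m^6 - 0.33*m^5 - 1.88*m^4 + 5.47*m^3 - 6.06*m^2 - 0.97*m - 1.23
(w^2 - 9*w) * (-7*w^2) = -7*w^4 + 63*w^3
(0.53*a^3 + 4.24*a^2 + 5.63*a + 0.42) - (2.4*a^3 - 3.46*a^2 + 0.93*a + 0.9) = -1.87*a^3 + 7.7*a^2 + 4.7*a - 0.48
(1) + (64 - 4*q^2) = 65 - 4*q^2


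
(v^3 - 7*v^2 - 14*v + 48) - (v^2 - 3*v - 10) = v^3 - 8*v^2 - 11*v + 58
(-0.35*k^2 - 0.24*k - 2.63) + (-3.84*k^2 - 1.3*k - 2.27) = -4.19*k^2 - 1.54*k - 4.9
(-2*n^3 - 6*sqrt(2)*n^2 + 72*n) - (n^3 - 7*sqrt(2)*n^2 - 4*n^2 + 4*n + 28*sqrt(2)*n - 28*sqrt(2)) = -3*n^3 + sqrt(2)*n^2 + 4*n^2 - 28*sqrt(2)*n + 68*n + 28*sqrt(2)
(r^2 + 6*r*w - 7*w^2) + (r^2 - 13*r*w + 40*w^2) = 2*r^2 - 7*r*w + 33*w^2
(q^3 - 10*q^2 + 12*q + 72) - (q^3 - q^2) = -9*q^2 + 12*q + 72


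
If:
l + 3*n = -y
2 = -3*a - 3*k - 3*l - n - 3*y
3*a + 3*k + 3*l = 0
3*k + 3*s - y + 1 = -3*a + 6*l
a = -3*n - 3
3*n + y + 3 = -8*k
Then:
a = -27/16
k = -7/48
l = 11/6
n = -7/16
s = 719/144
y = -25/48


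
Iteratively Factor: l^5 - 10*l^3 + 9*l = (l - 3)*(l^4 + 3*l^3 - l^2 - 3*l) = (l - 3)*(l - 1)*(l^3 + 4*l^2 + 3*l) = l*(l - 3)*(l - 1)*(l^2 + 4*l + 3) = l*(l - 3)*(l - 1)*(l + 1)*(l + 3)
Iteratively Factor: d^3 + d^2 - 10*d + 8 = (d + 4)*(d^2 - 3*d + 2) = (d - 1)*(d + 4)*(d - 2)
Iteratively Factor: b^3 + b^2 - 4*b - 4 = (b + 2)*(b^2 - b - 2) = (b + 1)*(b + 2)*(b - 2)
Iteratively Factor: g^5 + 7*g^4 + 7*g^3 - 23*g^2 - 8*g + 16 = (g + 1)*(g^4 + 6*g^3 + g^2 - 24*g + 16) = (g + 1)*(g + 4)*(g^3 + 2*g^2 - 7*g + 4) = (g - 1)*(g + 1)*(g + 4)*(g^2 + 3*g - 4) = (g - 1)*(g + 1)*(g + 4)^2*(g - 1)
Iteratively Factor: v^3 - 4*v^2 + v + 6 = (v - 2)*(v^2 - 2*v - 3) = (v - 2)*(v + 1)*(v - 3)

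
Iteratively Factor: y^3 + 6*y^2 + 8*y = (y)*(y^2 + 6*y + 8) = y*(y + 4)*(y + 2)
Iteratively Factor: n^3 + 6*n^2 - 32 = (n + 4)*(n^2 + 2*n - 8) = (n + 4)^2*(n - 2)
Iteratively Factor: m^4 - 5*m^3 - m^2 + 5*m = (m - 5)*(m^3 - m) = (m - 5)*(m - 1)*(m^2 + m) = m*(m - 5)*(m - 1)*(m + 1)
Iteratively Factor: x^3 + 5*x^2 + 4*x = (x)*(x^2 + 5*x + 4) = x*(x + 4)*(x + 1)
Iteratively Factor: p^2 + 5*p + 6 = (p + 3)*(p + 2)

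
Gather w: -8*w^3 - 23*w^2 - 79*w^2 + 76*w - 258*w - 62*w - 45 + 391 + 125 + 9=-8*w^3 - 102*w^2 - 244*w + 480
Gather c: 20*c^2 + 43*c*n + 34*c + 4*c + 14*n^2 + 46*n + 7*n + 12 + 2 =20*c^2 + c*(43*n + 38) + 14*n^2 + 53*n + 14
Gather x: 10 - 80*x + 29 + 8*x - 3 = 36 - 72*x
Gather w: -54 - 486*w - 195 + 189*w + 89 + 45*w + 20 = -252*w - 140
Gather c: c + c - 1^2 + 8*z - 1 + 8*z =2*c + 16*z - 2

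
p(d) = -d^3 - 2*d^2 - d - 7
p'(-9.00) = -208.00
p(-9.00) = 569.00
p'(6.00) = -133.00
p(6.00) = -301.00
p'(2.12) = -22.96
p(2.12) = -27.64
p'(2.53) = -30.32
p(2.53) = -38.53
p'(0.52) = -3.89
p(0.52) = -8.20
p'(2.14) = -23.30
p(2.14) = -28.10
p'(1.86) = -18.82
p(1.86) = -22.21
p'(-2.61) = -11.00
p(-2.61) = -0.23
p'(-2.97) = -15.58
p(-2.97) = 4.53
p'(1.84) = -18.52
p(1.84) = -21.84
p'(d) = -3*d^2 - 4*d - 1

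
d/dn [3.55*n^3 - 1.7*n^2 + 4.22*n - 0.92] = 10.65*n^2 - 3.4*n + 4.22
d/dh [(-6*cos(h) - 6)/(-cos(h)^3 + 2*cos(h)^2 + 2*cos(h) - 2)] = 48*(-5*cos(h) + cos(2*h) + cos(3*h) - 7)*sin(h)/(8*sin(h)^2 - 5*cos(h) + cos(3*h))^2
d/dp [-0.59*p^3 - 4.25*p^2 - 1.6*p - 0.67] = -1.77*p^2 - 8.5*p - 1.6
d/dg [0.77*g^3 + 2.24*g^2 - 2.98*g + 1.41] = 2.31*g^2 + 4.48*g - 2.98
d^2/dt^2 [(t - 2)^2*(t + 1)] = 6*t - 6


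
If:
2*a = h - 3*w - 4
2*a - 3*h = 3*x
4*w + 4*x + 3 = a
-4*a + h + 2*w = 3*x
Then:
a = -81/109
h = -65/109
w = -113/109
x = 11/109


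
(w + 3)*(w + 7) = w^2 + 10*w + 21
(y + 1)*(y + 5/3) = y^2 + 8*y/3 + 5/3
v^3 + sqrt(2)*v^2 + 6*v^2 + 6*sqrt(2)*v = v*(v + 6)*(v + sqrt(2))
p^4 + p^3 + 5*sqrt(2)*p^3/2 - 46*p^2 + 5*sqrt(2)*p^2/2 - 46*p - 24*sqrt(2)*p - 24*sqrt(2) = (p + 1)*(p - 4*sqrt(2))*(p + sqrt(2)/2)*(p + 6*sqrt(2))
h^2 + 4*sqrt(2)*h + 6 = (h + sqrt(2))*(h + 3*sqrt(2))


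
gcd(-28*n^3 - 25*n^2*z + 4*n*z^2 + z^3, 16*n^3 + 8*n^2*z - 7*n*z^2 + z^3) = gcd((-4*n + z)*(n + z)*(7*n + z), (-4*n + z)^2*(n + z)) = -4*n^2 - 3*n*z + z^2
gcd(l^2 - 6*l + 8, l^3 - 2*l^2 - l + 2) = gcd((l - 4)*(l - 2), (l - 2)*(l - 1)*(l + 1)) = l - 2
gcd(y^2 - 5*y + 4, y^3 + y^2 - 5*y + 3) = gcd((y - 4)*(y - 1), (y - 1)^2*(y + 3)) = y - 1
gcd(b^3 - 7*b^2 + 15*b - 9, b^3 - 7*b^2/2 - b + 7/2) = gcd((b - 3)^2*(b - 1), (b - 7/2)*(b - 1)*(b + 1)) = b - 1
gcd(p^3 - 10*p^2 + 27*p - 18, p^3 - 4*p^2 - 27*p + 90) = p^2 - 9*p + 18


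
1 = 1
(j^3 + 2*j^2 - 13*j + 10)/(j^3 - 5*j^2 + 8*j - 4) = (j + 5)/(j - 2)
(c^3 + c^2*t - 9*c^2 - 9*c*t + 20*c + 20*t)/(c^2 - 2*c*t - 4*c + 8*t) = (-c^2 - c*t + 5*c + 5*t)/(-c + 2*t)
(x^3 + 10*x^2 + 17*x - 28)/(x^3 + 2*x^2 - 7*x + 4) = (x + 7)/(x - 1)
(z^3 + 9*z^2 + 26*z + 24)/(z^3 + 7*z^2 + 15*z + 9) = (z^2 + 6*z + 8)/(z^2 + 4*z + 3)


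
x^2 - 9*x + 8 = (x - 8)*(x - 1)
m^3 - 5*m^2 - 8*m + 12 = (m - 6)*(m - 1)*(m + 2)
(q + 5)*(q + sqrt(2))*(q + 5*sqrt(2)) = q^3 + 5*q^2 + 6*sqrt(2)*q^2 + 10*q + 30*sqrt(2)*q + 50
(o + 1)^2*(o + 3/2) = o^3 + 7*o^2/2 + 4*o + 3/2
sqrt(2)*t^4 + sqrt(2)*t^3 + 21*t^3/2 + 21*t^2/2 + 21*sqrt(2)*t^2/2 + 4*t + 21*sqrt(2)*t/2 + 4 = (t + 1)*(t + sqrt(2))*(t + 4*sqrt(2))*(sqrt(2)*t + 1/2)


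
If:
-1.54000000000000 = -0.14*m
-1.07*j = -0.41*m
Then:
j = 4.21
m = 11.00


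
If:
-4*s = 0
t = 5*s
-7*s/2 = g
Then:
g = 0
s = 0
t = 0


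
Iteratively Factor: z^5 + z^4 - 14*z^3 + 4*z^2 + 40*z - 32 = (z - 1)*(z^4 + 2*z^3 - 12*z^2 - 8*z + 32) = (z - 2)*(z - 1)*(z^3 + 4*z^2 - 4*z - 16) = (z - 2)*(z - 1)*(z + 2)*(z^2 + 2*z - 8) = (z - 2)^2*(z - 1)*(z + 2)*(z + 4)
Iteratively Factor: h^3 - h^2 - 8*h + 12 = (h - 2)*(h^2 + h - 6) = (h - 2)*(h + 3)*(h - 2)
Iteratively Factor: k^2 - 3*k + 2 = (k - 2)*(k - 1)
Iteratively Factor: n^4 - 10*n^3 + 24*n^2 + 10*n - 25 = (n - 1)*(n^3 - 9*n^2 + 15*n + 25) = (n - 1)*(n + 1)*(n^2 - 10*n + 25) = (n - 5)*(n - 1)*(n + 1)*(n - 5)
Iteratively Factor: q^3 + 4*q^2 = (q)*(q^2 + 4*q) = q*(q + 4)*(q)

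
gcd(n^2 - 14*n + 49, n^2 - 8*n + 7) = n - 7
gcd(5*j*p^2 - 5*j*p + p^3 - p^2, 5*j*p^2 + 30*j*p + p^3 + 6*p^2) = 5*j*p + p^2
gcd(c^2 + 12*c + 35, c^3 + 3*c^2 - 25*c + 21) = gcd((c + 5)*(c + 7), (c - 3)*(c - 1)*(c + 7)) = c + 7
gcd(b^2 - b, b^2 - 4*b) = b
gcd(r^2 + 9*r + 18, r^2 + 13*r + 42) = r + 6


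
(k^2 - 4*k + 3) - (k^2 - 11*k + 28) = 7*k - 25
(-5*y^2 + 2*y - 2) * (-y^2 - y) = 5*y^4 + 3*y^3 + 2*y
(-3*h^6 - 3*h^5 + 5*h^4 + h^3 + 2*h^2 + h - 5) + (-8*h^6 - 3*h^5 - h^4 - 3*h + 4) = -11*h^6 - 6*h^5 + 4*h^4 + h^3 + 2*h^2 - 2*h - 1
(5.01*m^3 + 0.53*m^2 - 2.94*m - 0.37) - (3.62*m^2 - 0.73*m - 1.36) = 5.01*m^3 - 3.09*m^2 - 2.21*m + 0.99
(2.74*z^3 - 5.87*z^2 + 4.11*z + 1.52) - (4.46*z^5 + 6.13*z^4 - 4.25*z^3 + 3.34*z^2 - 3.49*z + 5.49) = -4.46*z^5 - 6.13*z^4 + 6.99*z^3 - 9.21*z^2 + 7.6*z - 3.97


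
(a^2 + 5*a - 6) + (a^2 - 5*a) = 2*a^2 - 6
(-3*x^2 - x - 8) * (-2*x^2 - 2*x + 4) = 6*x^4 + 8*x^3 + 6*x^2 + 12*x - 32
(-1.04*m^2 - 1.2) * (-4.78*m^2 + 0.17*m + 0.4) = 4.9712*m^4 - 0.1768*m^3 + 5.32*m^2 - 0.204*m - 0.48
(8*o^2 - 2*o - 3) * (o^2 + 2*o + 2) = 8*o^4 + 14*o^3 + 9*o^2 - 10*o - 6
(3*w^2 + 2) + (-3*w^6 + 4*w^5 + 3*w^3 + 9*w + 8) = -3*w^6 + 4*w^5 + 3*w^3 + 3*w^2 + 9*w + 10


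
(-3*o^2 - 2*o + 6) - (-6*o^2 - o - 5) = 3*o^2 - o + 11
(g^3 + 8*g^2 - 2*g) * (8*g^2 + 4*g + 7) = 8*g^5 + 68*g^4 + 23*g^3 + 48*g^2 - 14*g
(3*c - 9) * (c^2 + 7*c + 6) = 3*c^3 + 12*c^2 - 45*c - 54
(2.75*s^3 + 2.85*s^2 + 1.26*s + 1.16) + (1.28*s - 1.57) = 2.75*s^3 + 2.85*s^2 + 2.54*s - 0.41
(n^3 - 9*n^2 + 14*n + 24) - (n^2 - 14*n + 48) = n^3 - 10*n^2 + 28*n - 24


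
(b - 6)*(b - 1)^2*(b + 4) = b^4 - 4*b^3 - 19*b^2 + 46*b - 24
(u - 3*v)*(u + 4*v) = u^2 + u*v - 12*v^2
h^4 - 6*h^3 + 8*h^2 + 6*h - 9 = (h - 3)^2*(h - 1)*(h + 1)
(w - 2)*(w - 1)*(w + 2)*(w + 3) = w^4 + 2*w^3 - 7*w^2 - 8*w + 12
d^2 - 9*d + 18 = (d - 6)*(d - 3)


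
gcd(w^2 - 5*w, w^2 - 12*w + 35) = w - 5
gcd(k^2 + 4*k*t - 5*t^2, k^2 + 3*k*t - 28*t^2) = 1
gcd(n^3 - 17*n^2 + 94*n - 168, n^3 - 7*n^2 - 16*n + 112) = n^2 - 11*n + 28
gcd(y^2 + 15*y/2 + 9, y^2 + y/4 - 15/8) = y + 3/2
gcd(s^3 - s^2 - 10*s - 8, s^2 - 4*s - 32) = 1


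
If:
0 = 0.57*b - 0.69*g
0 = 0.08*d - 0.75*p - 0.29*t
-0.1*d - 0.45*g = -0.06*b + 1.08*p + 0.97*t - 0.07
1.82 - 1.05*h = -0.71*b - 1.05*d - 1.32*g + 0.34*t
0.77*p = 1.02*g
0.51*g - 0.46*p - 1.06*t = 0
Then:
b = 0.03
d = 0.29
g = 0.02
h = 2.07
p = 0.03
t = -0.00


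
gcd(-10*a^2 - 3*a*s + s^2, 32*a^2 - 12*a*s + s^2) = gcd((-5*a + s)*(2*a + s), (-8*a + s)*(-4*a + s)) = 1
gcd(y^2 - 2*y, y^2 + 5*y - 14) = y - 2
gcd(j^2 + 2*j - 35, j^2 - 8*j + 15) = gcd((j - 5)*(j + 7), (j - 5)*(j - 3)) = j - 5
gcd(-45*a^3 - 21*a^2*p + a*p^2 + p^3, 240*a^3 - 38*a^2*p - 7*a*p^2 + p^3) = -5*a + p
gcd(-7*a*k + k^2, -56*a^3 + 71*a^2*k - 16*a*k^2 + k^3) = 7*a - k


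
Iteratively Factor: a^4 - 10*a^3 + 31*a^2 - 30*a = (a - 5)*(a^3 - 5*a^2 + 6*a) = (a - 5)*(a - 3)*(a^2 - 2*a) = (a - 5)*(a - 3)*(a - 2)*(a)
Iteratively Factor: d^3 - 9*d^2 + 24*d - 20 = (d - 5)*(d^2 - 4*d + 4) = (d - 5)*(d - 2)*(d - 2)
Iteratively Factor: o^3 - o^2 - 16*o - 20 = (o - 5)*(o^2 + 4*o + 4) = (o - 5)*(o + 2)*(o + 2)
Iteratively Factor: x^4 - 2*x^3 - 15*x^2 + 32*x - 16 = (x - 4)*(x^3 + 2*x^2 - 7*x + 4) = (x - 4)*(x + 4)*(x^2 - 2*x + 1) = (x - 4)*(x - 1)*(x + 4)*(x - 1)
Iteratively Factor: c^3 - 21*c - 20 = (c - 5)*(c^2 + 5*c + 4) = (c - 5)*(c + 4)*(c + 1)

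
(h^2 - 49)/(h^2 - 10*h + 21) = (h + 7)/(h - 3)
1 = 1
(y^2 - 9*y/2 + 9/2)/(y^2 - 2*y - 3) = (y - 3/2)/(y + 1)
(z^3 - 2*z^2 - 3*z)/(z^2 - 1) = z*(z - 3)/(z - 1)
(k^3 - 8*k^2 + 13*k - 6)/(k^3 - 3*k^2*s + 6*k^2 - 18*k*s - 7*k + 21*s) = (-k^2 + 7*k - 6)/(-k^2 + 3*k*s - 7*k + 21*s)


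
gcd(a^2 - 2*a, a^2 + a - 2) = 1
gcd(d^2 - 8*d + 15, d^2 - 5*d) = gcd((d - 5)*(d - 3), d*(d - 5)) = d - 5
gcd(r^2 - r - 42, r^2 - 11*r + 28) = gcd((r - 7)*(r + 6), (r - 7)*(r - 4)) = r - 7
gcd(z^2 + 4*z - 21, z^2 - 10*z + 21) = z - 3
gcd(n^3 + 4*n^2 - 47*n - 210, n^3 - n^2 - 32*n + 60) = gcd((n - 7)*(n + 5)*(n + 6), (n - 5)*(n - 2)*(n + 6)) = n + 6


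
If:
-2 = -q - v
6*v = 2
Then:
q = 5/3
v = 1/3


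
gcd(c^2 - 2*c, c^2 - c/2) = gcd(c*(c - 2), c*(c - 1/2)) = c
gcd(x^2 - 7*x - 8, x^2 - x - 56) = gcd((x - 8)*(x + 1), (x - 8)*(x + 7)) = x - 8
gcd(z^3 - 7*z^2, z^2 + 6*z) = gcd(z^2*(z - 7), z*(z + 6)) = z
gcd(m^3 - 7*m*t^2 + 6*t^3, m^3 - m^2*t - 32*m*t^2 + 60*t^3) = -m + 2*t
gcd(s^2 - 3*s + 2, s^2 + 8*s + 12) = 1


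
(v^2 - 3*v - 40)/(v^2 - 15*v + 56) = (v + 5)/(v - 7)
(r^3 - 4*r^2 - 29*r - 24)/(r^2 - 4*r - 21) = (r^2 - 7*r - 8)/(r - 7)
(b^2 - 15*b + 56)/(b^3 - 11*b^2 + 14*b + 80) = (b - 7)/(b^2 - 3*b - 10)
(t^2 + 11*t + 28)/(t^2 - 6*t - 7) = (t^2 + 11*t + 28)/(t^2 - 6*t - 7)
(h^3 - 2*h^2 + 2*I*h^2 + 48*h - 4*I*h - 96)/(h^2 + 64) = (h^2 + h*(-2 - 6*I) + 12*I)/(h - 8*I)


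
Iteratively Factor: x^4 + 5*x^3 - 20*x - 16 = (x - 2)*(x^3 + 7*x^2 + 14*x + 8) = (x - 2)*(x + 2)*(x^2 + 5*x + 4) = (x - 2)*(x + 1)*(x + 2)*(x + 4)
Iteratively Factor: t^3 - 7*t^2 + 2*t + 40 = (t - 5)*(t^2 - 2*t - 8) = (t - 5)*(t - 4)*(t + 2)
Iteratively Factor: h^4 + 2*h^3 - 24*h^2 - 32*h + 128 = (h - 4)*(h^3 + 6*h^2 - 32) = (h - 4)*(h - 2)*(h^2 + 8*h + 16) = (h - 4)*(h - 2)*(h + 4)*(h + 4)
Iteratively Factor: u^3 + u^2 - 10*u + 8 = (u - 2)*(u^2 + 3*u - 4) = (u - 2)*(u - 1)*(u + 4)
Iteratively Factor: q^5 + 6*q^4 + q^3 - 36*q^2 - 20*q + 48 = (q - 2)*(q^4 + 8*q^3 + 17*q^2 - 2*q - 24) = (q - 2)*(q - 1)*(q^3 + 9*q^2 + 26*q + 24) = (q - 2)*(q - 1)*(q + 2)*(q^2 + 7*q + 12) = (q - 2)*(q - 1)*(q + 2)*(q + 3)*(q + 4)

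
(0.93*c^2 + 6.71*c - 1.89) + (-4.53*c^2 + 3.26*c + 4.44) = -3.6*c^2 + 9.97*c + 2.55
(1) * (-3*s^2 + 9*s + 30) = -3*s^2 + 9*s + 30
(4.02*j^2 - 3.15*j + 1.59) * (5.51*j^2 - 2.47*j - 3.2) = 22.1502*j^4 - 27.2859*j^3 + 3.6774*j^2 + 6.1527*j - 5.088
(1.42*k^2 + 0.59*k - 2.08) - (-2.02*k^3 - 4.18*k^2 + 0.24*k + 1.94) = 2.02*k^3 + 5.6*k^2 + 0.35*k - 4.02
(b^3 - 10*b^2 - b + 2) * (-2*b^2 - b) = -2*b^5 + 19*b^4 + 12*b^3 - 3*b^2 - 2*b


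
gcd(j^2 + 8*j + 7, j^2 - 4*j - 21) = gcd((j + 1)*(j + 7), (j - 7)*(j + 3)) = 1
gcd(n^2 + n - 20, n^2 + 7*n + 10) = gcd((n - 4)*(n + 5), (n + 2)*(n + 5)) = n + 5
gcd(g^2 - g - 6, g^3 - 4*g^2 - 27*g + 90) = g - 3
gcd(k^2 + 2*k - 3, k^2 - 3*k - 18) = k + 3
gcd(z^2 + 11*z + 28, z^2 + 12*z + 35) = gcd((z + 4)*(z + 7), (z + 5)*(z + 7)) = z + 7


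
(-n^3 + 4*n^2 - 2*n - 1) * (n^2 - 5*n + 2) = -n^5 + 9*n^4 - 24*n^3 + 17*n^2 + n - 2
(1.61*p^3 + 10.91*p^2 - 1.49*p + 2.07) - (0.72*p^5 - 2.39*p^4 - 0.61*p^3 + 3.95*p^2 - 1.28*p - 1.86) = -0.72*p^5 + 2.39*p^4 + 2.22*p^3 + 6.96*p^2 - 0.21*p + 3.93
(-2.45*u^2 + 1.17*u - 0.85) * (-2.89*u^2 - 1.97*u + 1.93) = 7.0805*u^4 + 1.4452*u^3 - 4.5769*u^2 + 3.9326*u - 1.6405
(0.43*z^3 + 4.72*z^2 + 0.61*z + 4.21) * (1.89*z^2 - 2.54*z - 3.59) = 0.8127*z^5 + 7.8286*z^4 - 12.3796*z^3 - 10.5373*z^2 - 12.8833*z - 15.1139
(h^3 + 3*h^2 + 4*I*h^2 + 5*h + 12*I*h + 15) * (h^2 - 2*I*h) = h^5 + 3*h^4 + 2*I*h^4 + 13*h^3 + 6*I*h^3 + 39*h^2 - 10*I*h^2 - 30*I*h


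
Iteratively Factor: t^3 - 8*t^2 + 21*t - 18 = (t - 3)*(t^2 - 5*t + 6) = (t - 3)^2*(t - 2)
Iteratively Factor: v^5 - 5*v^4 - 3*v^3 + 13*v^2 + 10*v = (v)*(v^4 - 5*v^3 - 3*v^2 + 13*v + 10) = v*(v - 5)*(v^3 - 3*v - 2) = v*(v - 5)*(v + 1)*(v^2 - v - 2) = v*(v - 5)*(v + 1)^2*(v - 2)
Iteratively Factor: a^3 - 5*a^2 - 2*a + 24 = (a - 3)*(a^2 - 2*a - 8) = (a - 4)*(a - 3)*(a + 2)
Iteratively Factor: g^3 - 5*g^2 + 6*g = (g)*(g^2 - 5*g + 6) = g*(g - 2)*(g - 3)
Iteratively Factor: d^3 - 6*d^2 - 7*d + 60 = (d + 3)*(d^2 - 9*d + 20) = (d - 5)*(d + 3)*(d - 4)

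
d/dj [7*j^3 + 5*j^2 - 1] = j*(21*j + 10)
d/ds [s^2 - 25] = 2*s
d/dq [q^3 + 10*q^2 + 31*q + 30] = 3*q^2 + 20*q + 31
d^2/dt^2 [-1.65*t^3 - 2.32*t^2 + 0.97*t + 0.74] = -9.9*t - 4.64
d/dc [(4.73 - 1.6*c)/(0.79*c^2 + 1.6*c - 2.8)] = (1.264*c^2 - 7.4734*c - 3.088)/(0.6241*c^4 + 2.528*c^3 - 1.864*c^2 - 8.96*c + 7.84)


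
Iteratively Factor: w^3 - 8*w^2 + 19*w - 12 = (w - 4)*(w^2 - 4*w + 3) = (w - 4)*(w - 3)*(w - 1)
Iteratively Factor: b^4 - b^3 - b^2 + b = (b)*(b^3 - b^2 - b + 1) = b*(b - 1)*(b^2 - 1) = b*(b - 1)*(b + 1)*(b - 1)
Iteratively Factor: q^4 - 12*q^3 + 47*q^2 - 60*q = (q - 5)*(q^3 - 7*q^2 + 12*q) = (q - 5)*(q - 4)*(q^2 - 3*q) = q*(q - 5)*(q - 4)*(q - 3)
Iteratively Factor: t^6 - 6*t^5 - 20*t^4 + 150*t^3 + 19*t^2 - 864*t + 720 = (t - 5)*(t^5 - t^4 - 25*t^3 + 25*t^2 + 144*t - 144) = (t - 5)*(t - 3)*(t^4 + 2*t^3 - 19*t^2 - 32*t + 48) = (t - 5)*(t - 4)*(t - 3)*(t^3 + 6*t^2 + 5*t - 12) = (t - 5)*(t - 4)*(t - 3)*(t + 3)*(t^2 + 3*t - 4) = (t - 5)*(t - 4)*(t - 3)*(t - 1)*(t + 3)*(t + 4)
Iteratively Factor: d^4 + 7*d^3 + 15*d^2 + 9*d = (d)*(d^3 + 7*d^2 + 15*d + 9) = d*(d + 1)*(d^2 + 6*d + 9) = d*(d + 1)*(d + 3)*(d + 3)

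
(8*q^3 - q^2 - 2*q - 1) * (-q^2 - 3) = -8*q^5 + q^4 - 22*q^3 + 4*q^2 + 6*q + 3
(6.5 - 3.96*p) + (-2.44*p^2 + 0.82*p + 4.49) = -2.44*p^2 - 3.14*p + 10.99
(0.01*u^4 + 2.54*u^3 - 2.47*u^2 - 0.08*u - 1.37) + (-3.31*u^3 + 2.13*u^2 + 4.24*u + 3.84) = 0.01*u^4 - 0.77*u^3 - 0.34*u^2 + 4.16*u + 2.47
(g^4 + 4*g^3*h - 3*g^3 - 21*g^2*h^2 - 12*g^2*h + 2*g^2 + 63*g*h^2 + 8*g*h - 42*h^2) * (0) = 0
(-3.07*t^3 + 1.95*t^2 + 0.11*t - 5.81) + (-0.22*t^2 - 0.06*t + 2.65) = -3.07*t^3 + 1.73*t^2 + 0.05*t - 3.16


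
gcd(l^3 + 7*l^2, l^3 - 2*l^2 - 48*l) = l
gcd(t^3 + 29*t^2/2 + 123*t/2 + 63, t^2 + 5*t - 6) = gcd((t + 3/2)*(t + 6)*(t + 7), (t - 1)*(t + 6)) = t + 6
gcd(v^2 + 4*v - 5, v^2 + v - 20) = v + 5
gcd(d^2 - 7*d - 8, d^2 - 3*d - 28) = 1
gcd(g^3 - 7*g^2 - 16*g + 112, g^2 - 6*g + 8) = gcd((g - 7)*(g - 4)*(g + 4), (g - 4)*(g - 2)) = g - 4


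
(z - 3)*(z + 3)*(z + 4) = z^3 + 4*z^2 - 9*z - 36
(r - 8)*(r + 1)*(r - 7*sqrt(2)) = r^3 - 7*sqrt(2)*r^2 - 7*r^2 - 8*r + 49*sqrt(2)*r + 56*sqrt(2)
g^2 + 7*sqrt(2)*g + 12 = (g + sqrt(2))*(g + 6*sqrt(2))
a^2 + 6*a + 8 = (a + 2)*(a + 4)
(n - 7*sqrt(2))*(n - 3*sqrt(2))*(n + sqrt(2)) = n^3 - 9*sqrt(2)*n^2 + 22*n + 42*sqrt(2)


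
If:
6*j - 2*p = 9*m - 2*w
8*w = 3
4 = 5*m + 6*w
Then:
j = p/3 + 2/5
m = 7/20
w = 3/8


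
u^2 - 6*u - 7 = (u - 7)*(u + 1)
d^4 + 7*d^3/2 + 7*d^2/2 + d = d*(d + 1/2)*(d + 1)*(d + 2)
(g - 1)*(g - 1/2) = g^2 - 3*g/2 + 1/2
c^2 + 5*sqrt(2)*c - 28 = (c - 2*sqrt(2))*(c + 7*sqrt(2))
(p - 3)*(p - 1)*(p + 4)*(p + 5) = p^4 + 5*p^3 - 13*p^2 - 53*p + 60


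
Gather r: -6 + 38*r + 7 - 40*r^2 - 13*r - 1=-40*r^2 + 25*r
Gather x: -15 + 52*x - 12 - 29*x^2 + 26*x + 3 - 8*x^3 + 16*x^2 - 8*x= -8*x^3 - 13*x^2 + 70*x - 24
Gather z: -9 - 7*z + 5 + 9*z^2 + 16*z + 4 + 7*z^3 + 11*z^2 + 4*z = 7*z^3 + 20*z^2 + 13*z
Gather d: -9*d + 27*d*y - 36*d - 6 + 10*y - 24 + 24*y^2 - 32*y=d*(27*y - 45) + 24*y^2 - 22*y - 30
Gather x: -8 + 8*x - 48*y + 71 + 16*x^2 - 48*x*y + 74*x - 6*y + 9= 16*x^2 + x*(82 - 48*y) - 54*y + 72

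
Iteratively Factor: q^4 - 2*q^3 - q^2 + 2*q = (q)*(q^3 - 2*q^2 - q + 2) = q*(q - 1)*(q^2 - q - 2) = q*(q - 2)*(q - 1)*(q + 1)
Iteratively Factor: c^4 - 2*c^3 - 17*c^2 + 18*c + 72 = (c - 3)*(c^3 + c^2 - 14*c - 24) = (c - 3)*(c + 3)*(c^2 - 2*c - 8) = (c - 3)*(c + 2)*(c + 3)*(c - 4)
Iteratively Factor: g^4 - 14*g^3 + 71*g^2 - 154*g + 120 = (g - 4)*(g^3 - 10*g^2 + 31*g - 30) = (g - 5)*(g - 4)*(g^2 - 5*g + 6) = (g - 5)*(g - 4)*(g - 2)*(g - 3)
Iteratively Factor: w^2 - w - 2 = (w + 1)*(w - 2)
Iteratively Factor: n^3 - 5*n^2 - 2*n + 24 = (n - 4)*(n^2 - n - 6) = (n - 4)*(n + 2)*(n - 3)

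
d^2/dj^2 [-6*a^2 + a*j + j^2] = 2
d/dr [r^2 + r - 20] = 2*r + 1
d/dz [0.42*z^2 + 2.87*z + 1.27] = 0.84*z + 2.87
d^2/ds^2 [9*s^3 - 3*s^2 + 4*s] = 54*s - 6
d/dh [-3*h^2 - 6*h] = -6*h - 6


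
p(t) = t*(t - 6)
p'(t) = 2*t - 6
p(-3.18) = 29.19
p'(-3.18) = -12.36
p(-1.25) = 9.06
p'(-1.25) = -8.50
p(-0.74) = 4.99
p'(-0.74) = -7.48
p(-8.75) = 129.06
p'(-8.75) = -23.50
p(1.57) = -6.96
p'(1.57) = -2.86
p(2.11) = -8.21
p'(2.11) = -1.78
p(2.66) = -8.88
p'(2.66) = -0.68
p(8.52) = 21.47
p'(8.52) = 11.04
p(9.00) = 27.00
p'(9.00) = 12.00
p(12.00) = 72.00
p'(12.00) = 18.00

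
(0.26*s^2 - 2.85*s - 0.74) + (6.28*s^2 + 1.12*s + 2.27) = 6.54*s^2 - 1.73*s + 1.53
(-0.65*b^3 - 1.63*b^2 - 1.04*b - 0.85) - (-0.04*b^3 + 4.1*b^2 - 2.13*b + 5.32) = -0.61*b^3 - 5.73*b^2 + 1.09*b - 6.17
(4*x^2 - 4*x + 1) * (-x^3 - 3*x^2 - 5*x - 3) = -4*x^5 - 8*x^4 - 9*x^3 + 5*x^2 + 7*x - 3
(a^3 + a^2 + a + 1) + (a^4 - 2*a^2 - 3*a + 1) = a^4 + a^3 - a^2 - 2*a + 2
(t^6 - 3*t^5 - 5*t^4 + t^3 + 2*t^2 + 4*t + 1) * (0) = 0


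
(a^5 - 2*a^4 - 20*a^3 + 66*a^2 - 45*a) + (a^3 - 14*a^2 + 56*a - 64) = a^5 - 2*a^4 - 19*a^3 + 52*a^2 + 11*a - 64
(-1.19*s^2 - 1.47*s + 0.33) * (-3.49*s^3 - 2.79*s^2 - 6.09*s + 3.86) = 4.1531*s^5 + 8.4504*s^4 + 10.1967*s^3 + 3.4382*s^2 - 7.6839*s + 1.2738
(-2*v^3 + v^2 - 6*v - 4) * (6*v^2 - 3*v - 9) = -12*v^5 + 12*v^4 - 21*v^3 - 15*v^2 + 66*v + 36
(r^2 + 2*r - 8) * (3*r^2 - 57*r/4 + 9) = 3*r^4 - 33*r^3/4 - 87*r^2/2 + 132*r - 72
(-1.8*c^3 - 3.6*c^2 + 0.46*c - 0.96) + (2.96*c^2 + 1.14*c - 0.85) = -1.8*c^3 - 0.64*c^2 + 1.6*c - 1.81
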